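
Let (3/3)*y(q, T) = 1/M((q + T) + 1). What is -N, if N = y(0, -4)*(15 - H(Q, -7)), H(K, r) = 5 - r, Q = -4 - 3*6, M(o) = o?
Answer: 1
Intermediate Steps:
Q = -22 (Q = -4 - 18 = -22)
y(q, T) = 1/(1 + T + q) (y(q, T) = 1/((q + T) + 1) = 1/((T + q) + 1) = 1/(1 + T + q))
N = -1 (N = (15 - (5 - 1*(-7)))/(1 - 4 + 0) = (15 - (5 + 7))/(-3) = -(15 - 1*12)/3 = -(15 - 12)/3 = -1/3*3 = -1)
-N = -1*(-1) = 1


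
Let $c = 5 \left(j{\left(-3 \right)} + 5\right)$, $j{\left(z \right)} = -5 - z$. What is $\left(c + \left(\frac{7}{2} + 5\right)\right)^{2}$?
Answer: $\frac{2209}{4} \approx 552.25$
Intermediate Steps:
$c = 15$ ($c = 5 \left(\left(-5 - -3\right) + 5\right) = 5 \left(\left(-5 + 3\right) + 5\right) = 5 \left(-2 + 5\right) = 5 \cdot 3 = 15$)
$\left(c + \left(\frac{7}{2} + 5\right)\right)^{2} = \left(15 + \left(\frac{7}{2} + 5\right)\right)^{2} = \left(15 + \frac{17}{2}\right)^{2} = \left(\frac{47}{2}\right)^{2} = \frac{2209}{4}$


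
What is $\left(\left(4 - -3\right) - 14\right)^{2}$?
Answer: $49$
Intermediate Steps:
$\left(\left(4 - -3\right) - 14\right)^{2} = \left(\left(4 + 3\right) - 14\right)^{2} = \left(7 - 14\right)^{2} = \left(-7\right)^{2} = 49$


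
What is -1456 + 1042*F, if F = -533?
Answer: -556842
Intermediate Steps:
-1456 + 1042*F = -1456 + 1042*(-533) = -1456 - 555386 = -556842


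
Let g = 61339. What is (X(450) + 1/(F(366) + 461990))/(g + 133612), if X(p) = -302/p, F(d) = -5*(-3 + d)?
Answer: -2779448/807404187825 ≈ -3.4424e-6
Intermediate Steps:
F(d) = 15 - 5*d
(X(450) + 1/(F(366) + 461990))/(g + 133612) = (-302/450 + 1/((15 - 5*366) + 461990))/(61339 + 133612) = (-302*1/450 + 1/((15 - 1830) + 461990))/194951 = (-151/225 + 1/(-1815 + 461990))*(1/194951) = (-151/225 + 1/460175)*(1/194951) = -2779448/4141575*1/194951 = -2779448/807404187825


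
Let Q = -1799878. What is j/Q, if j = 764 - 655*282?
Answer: 91973/899939 ≈ 0.10220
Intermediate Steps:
j = -183946 (j = 764 - 184710 = -183946)
j/Q = -183946/(-1799878) = -183946*(-1/1799878) = 91973/899939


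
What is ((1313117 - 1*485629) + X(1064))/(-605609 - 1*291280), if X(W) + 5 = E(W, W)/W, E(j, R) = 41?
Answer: -293480651/318096632 ≈ -0.92262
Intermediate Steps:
X(W) = -5 + 41/W
((1313117 - 1*485629) + X(1064))/(-605609 - 1*291280) = ((1313117 - 1*485629) + (-5 + 41/1064))/(-605609 - 1*291280) = ((1313117 - 485629) + (-5 + 41*(1/1064)))/(-605609 - 291280) = (827488 + (-5 + 41/1064))/(-896889) = (827488 - 5279/1064)*(-1/896889) = (880441953/1064)*(-1/896889) = -293480651/318096632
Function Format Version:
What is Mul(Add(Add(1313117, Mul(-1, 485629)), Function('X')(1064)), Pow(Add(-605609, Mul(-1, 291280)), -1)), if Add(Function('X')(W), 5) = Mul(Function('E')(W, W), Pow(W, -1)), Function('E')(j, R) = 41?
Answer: Rational(-293480651, 318096632) ≈ -0.92262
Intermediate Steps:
Function('X')(W) = Add(-5, Mul(41, Pow(W, -1)))
Mul(Add(Add(1313117, Mul(-1, 485629)), Function('X')(1064)), Pow(Add(-605609, Mul(-1, 291280)), -1)) = Mul(Add(Add(1313117, Mul(-1, 485629)), Add(-5, Mul(41, Pow(1064, -1)))), Pow(Add(-605609, Mul(-1, 291280)), -1)) = Mul(Add(Add(1313117, -485629), Add(-5, Mul(41, Rational(1, 1064)))), Pow(Add(-605609, -291280), -1)) = Mul(Add(827488, Add(-5, Rational(41, 1064))), Pow(-896889, -1)) = Mul(Add(827488, Rational(-5279, 1064)), Rational(-1, 896889)) = Mul(Rational(880441953, 1064), Rational(-1, 896889)) = Rational(-293480651, 318096632)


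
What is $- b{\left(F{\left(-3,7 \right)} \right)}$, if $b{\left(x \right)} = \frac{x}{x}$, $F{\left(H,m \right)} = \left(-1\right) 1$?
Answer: $-1$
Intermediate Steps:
$F{\left(H,m \right)} = -1$
$b{\left(x \right)} = 1$
$- b{\left(F{\left(-3,7 \right)} \right)} = \left(-1\right) 1 = -1$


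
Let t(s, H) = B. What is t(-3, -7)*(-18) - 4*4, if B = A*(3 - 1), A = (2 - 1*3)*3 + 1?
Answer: 56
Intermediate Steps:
A = -2 (A = (2 - 3)*3 + 1 = -1*3 + 1 = -3 + 1 = -2)
B = -4 (B = -2*(3 - 1) = -2*2 = -4)
t(s, H) = -4
t(-3, -7)*(-18) - 4*4 = -4*(-18) - 4*4 = 72 - 16 = 56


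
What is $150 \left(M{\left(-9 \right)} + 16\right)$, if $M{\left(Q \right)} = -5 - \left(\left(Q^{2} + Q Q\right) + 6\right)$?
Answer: $-23550$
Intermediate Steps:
$M{\left(Q \right)} = -11 - 2 Q^{2}$ ($M{\left(Q \right)} = -5 - \left(\left(Q^{2} + Q^{2}\right) + 6\right) = -5 - \left(2 Q^{2} + 6\right) = -5 - \left(6 + 2 Q^{2}\right) = -11 - 2 Q^{2}$)
$150 \left(M{\left(-9 \right)} + 16\right) = 150 \left(\left(-11 - 2 \left(-9\right)^{2}\right) + 16\right) = 150 \left(\left(-11 - 162\right) + 16\right) = 150 \left(-173 + 16\right) = 150 \left(-157\right) = -23550$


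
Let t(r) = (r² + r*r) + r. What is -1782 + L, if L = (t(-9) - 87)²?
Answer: 2574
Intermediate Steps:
t(r) = r + 2*r² (t(r) = (r² + r²) + r = 2*r² + r = r + 2*r²)
L = 4356 (L = (-9*(1 + 2*(-9)) - 87)² = (-9*(1 - 18) - 87)² = (-9*(-17) - 87)² = (153 - 87)² = 66² = 4356)
-1782 + L = -1782 + 4356 = 2574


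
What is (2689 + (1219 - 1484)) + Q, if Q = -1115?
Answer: 1309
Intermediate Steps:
(2689 + (1219 - 1484)) + Q = (2689 + (1219 - 1484)) - 1115 = (2689 - 265) - 1115 = 2424 - 1115 = 1309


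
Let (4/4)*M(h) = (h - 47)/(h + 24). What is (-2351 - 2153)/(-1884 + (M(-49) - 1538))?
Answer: 56300/42727 ≈ 1.3177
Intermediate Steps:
M(h) = (-47 + h)/(24 + h) (M(h) = (h - 47)/(h + 24) = (-47 + h)/(24 + h))
(-2351 - 2153)/(-1884 + (M(-49) - 1538)) = (-2351 - 2153)/(-1884 + ((-47 - 49)/(24 - 49) - 1538)) = -4504/(-1884 + (-96/(-25) - 1538)) = -4504/(-1884 + (-1/25*(-96) - 1538)) = -4504/(-1884 + (96/25 - 1538)) = -4504/(-1884 - 38354/25) = -4504/(-85454/25) = -4504*(-25/85454) = 56300/42727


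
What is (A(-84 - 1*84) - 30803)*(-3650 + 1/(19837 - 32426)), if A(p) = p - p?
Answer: 1415393260353/12589 ≈ 1.1243e+8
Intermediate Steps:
A(p) = 0
(A(-84 - 1*84) - 30803)*(-3650 + 1/(19837 - 32426)) = (0 - 30803)*(-3650 + 1/(19837 - 32426)) = -30803*(-3650 + 1/(-12589)) = -30803*(-3650 - 1/12589) = -30803*(-45949851/12589) = 1415393260353/12589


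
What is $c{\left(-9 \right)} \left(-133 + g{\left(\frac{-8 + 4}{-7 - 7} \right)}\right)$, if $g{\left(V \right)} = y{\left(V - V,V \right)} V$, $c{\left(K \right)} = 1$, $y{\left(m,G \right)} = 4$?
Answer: $- \frac{923}{7} \approx -131.86$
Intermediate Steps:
$g{\left(V \right)} = 4 V$
$c{\left(-9 \right)} \left(-133 + g{\left(\frac{-8 + 4}{-7 - 7} \right)}\right) = 1 \left(-133 + 4 \frac{-8 + 4}{-7 - 7}\right) = 1 \left(-133 + 4 \left(- \frac{4}{-14}\right)\right) = 1 \left(-133 + 4 \left(\left(-4\right) \left(- \frac{1}{14}\right)\right)\right) = 1 \left(-133 + 4 \cdot \frac{2}{7}\right) = 1 \left(-133 + \frac{8}{7}\right) = 1 \left(- \frac{923}{7}\right) = - \frac{923}{7}$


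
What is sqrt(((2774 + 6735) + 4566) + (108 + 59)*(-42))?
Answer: sqrt(7061) ≈ 84.030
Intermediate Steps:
sqrt(((2774 + 6735) + 4566) + (108 + 59)*(-42)) = sqrt((9509 + 4566) + 167*(-42)) = sqrt(14075 - 7014) = sqrt(7061)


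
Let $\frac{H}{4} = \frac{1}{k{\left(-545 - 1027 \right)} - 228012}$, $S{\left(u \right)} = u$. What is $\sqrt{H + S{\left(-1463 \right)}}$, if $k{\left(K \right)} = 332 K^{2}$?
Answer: $\frac{i \sqrt{61513331529575606874}}{205051269} \approx 38.249 i$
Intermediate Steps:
$H = \frac{1}{205051269}$ ($H = \frac{4}{332 \left(-545 - 1027\right)^{2} - 228012} = \frac{4}{332 \left(-1572\right)^{2} - 228012} = \frac{4}{332 \cdot 2471184 - 228012} = \frac{4}{820433088 - 228012} = \frac{4}{820205076} = 4 \cdot \frac{1}{820205076} = \frac{1}{205051269} \approx 4.8768 \cdot 10^{-9}$)
$\sqrt{H + S{\left(-1463 \right)}} = \sqrt{\frac{1}{205051269} - 1463} = \sqrt{- \frac{299990006546}{205051269}} = \frac{i \sqrt{61513331529575606874}}{205051269}$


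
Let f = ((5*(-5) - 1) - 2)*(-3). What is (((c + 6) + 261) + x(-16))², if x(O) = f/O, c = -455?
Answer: 597529/16 ≈ 37346.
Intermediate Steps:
f = 84 (f = ((-25 - 1) - 2)*(-3) = (-26 - 2)*(-3) = -28*(-3) = 84)
x(O) = 84/O
(((c + 6) + 261) + x(-16))² = (((-455 + 6) + 261) + 84/(-16))² = ((-449 + 261) + 84*(-1/16))² = (-188 - 21/4)² = (-773/4)² = 597529/16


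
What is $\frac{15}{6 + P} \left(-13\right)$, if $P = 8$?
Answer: $- \frac{195}{14} \approx -13.929$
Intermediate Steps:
$\frac{15}{6 + P} \left(-13\right) = \frac{15}{6 + 8} \left(-13\right) = \frac{15}{14} \left(-13\right) = - \frac{195}{14}$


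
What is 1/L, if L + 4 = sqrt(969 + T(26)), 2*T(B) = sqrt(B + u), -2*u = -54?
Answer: -1/(4 - sqrt(969 + sqrt(53)/2)) ≈ 0.036782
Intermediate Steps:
u = 27 (u = -1/2*(-54) = 27)
T(B) = sqrt(27 + B)/2 (T(B) = sqrt(B + 27)/2 = sqrt(27 + B)/2)
L = -4 + sqrt(969 + sqrt(53)/2) (L = -4 + sqrt(969 + sqrt(27 + 26)/2) = -4 + sqrt(969 + sqrt(53)/2) ≈ 27.187)
1/L = 1/(-4 + sqrt(3876 + 2*sqrt(53))/2)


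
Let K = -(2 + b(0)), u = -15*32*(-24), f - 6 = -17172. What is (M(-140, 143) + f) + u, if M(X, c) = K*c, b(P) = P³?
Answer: -5932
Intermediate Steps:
f = -17166 (f = 6 - 17172 = -17166)
u = 11520 (u = -480*(-24) = 11520)
K = -2 (K = -(2 + 0³) = -(2 + 0) = -1*2 = -2)
M(X, c) = -2*c
(M(-140, 143) + f) + u = (-2*143 - 17166) + 11520 = (-286 - 17166) + 11520 = -17452 + 11520 = -5932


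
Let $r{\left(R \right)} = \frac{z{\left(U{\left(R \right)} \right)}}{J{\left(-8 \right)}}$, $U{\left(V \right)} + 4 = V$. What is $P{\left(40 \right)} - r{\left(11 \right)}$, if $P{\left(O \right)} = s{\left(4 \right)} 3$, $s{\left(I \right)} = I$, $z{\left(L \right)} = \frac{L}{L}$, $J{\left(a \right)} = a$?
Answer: $\frac{97}{8} \approx 12.125$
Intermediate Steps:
$U{\left(V \right)} = -4 + V$
$z{\left(L \right)} = 1$
$r{\left(R \right)} = - \frac{1}{8}$ ($r{\left(R \right)} = 1 \frac{1}{-8} = 1 \left(- \frac{1}{8}\right) = - \frac{1}{8}$)
$P{\left(O \right)} = 12$ ($P{\left(O \right)} = 4 \cdot 3 = 12$)
$P{\left(40 \right)} - r{\left(11 \right)} = 12 - - \frac{1}{8} = 12 + \frac{1}{8} = \frac{97}{8}$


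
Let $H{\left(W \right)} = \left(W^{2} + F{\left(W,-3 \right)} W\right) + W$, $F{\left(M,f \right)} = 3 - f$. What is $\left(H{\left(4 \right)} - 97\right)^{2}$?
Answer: $2809$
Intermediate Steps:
$H{\left(W \right)} = W^{2} + 7 W$ ($H{\left(W \right)} = \left(W^{2} + \left(3 - -3\right) W\right) + W = \left(W^{2} + \left(3 + 3\right) W\right) + W = \left(W^{2} + 6 W\right) + W = W^{2} + 7 W$)
$\left(H{\left(4 \right)} - 97\right)^{2} = \left(4 \left(7 + 4\right) - 97\right)^{2} = \left(4 \cdot 11 - 97\right)^{2} = \left(44 - 97\right)^{2} = \left(-53\right)^{2} = 2809$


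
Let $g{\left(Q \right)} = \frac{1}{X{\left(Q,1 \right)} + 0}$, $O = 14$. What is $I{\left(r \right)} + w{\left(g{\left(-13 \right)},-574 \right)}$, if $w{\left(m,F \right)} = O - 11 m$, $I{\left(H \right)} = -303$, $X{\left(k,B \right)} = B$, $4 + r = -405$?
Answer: $-300$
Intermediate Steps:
$r = -409$ ($r = -4 - 405 = -409$)
$g{\left(Q \right)} = 1$ ($g{\left(Q \right)} = \frac{1}{1 + 0} = 1^{-1} = 1$)
$w{\left(m,F \right)} = 14 - 11 m$
$I{\left(r \right)} + w{\left(g{\left(-13 \right)},-574 \right)} = -303 + \left(14 - 11\right) = -303 + 3 = -300$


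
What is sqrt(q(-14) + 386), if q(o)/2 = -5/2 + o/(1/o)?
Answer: sqrt(773) ≈ 27.803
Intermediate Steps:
q(o) = -5 + 2*o**2 (q(o) = 2*(-5/2 + o/(1/o)) = 2*(-5*1/2 + o*o) = 2*(-5/2 + o**2) = -5 + 2*o**2)
sqrt(q(-14) + 386) = sqrt((-5 + 2*(-14)**2) + 386) = sqrt((-5 + 2*196) + 386) = sqrt((-5 + 392) + 386) = sqrt(387 + 386) = sqrt(773)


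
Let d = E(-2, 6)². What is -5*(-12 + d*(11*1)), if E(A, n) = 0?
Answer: 60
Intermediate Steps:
d = 0 (d = 0² = 0)
-5*(-12 + d*(11*1)) = -5*(-12 + 0*(11*1)) = -5*(-12 + 0*11) = -5*(-12 + 0) = -5*(-12) = 60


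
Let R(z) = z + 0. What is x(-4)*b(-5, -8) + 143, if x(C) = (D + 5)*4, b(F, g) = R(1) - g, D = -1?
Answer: 287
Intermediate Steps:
R(z) = z
b(F, g) = 1 - g
x(C) = 16 (x(C) = (-1 + 5)*4 = 4*4 = 16)
x(-4)*b(-5, -8) + 143 = 16*(1 - 1*(-8)) + 143 = 16*(1 + 8) + 143 = 16*9 + 143 = 144 + 143 = 287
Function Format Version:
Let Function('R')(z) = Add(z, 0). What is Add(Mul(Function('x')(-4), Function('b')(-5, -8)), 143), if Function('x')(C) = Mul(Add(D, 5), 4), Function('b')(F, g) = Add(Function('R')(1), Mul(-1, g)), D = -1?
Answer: 287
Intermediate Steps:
Function('R')(z) = z
Function('b')(F, g) = Add(1, Mul(-1, g))
Function('x')(C) = 16 (Function('x')(C) = Mul(Add(-1, 5), 4) = Mul(4, 4) = 16)
Add(Mul(Function('x')(-4), Function('b')(-5, -8)), 143) = Add(Mul(16, Add(1, Mul(-1, -8))), 143) = Add(Mul(16, Add(1, 8)), 143) = Add(Mul(16, 9), 143) = Add(144, 143) = 287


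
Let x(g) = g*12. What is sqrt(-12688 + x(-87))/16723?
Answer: 2*I*sqrt(3433)/16723 ≈ 0.0070073*I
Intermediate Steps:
x(g) = 12*g
sqrt(-12688 + x(-87))/16723 = sqrt(-12688 + 12*(-87))/16723 = sqrt(-12688 - 1044)*(1/16723) = sqrt(-13732)*(1/16723) = (2*I*sqrt(3433))*(1/16723) = 2*I*sqrt(3433)/16723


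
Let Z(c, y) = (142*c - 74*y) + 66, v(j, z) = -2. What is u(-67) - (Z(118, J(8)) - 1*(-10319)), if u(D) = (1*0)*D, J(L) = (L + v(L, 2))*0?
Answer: -27141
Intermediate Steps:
J(L) = 0 (J(L) = (L - 2)*0 = (-2 + L)*0 = 0)
Z(c, y) = 66 - 74*y + 142*c (Z(c, y) = (-74*y + 142*c) + 66 = 66 - 74*y + 142*c)
u(D) = 0 (u(D) = 0*D = 0)
u(-67) - (Z(118, J(8)) - 1*(-10319)) = 0 - ((66 - 74*0 + 142*118) - 1*(-10319)) = 0 - ((66 + 0 + 16756) + 10319) = 0 - (16822 + 10319) = 0 - 1*27141 = 0 - 27141 = -27141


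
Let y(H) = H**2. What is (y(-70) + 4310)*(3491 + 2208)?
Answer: 52487790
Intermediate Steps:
(y(-70) + 4310)*(3491 + 2208) = ((-70)**2 + 4310)*(3491 + 2208) = (4900 + 4310)*5699 = 9210*5699 = 52487790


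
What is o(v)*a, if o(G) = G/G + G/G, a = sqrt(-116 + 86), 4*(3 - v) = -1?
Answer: 2*I*sqrt(30) ≈ 10.954*I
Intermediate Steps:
v = 13/4 (v = 3 - 1/4*(-1) = 3 + 1/4 = 13/4 ≈ 3.2500)
a = I*sqrt(30) (a = sqrt(-30) = I*sqrt(30) ≈ 5.4772*I)
o(G) = 2 (o(G) = 1 + 1 = 2)
o(v)*a = 2*(I*sqrt(30)) = 2*I*sqrt(30)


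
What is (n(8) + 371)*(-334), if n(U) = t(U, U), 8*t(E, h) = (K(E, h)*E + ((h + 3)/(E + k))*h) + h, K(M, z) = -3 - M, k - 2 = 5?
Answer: -1812284/15 ≈ -1.2082e+5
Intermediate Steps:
k = 7 (k = 2 + 5 = 7)
t(E, h) = h/8 + E*(-3 - E)/8 + h*(3 + h)/(8*(7 + E)) (t(E, h) = (((-3 - E)*E + ((h + 3)/(E + 7))*h) + h)/8 = ((E*(-3 - E) + ((3 + h)/(7 + E))*h) + h)/8 = ((E*(-3 - E) + h*(3 + h)/(7 + E)) + h)/8 = (h + E*(-3 - E) + h*(3 + h)/(7 + E))/8 = h/8 + E*(-3 - E)/8 + h*(3 + h)/(8*(7 + E)))
n(U) = (-U³ - 11*U - 8*U²)/(8*(7 + U)) (n(U) = (U² - U³ - 21*U - 10*U² + 10*U + U*U)/(8*(7 + U)) = (U² - U³ - 21*U - 10*U² + 10*U + U²)/(8*(7 + U)) = (-U³ - 11*U - 8*U²)/(8*(7 + U)))
(n(8) + 371)*(-334) = ((⅛)*8*(-11 - 1*8² - 8*8)/(7 + 8) + 371)*(-334) = ((⅛)*8*(-11 - 1*64 - 64)/15 + 371)*(-334) = ((⅛)*8*(1/15)*(-11 - 64 - 64) + 371)*(-334) = ((⅛)*8*(1/15)*(-139) + 371)*(-334) = (-139/15 + 371)*(-334) = (5426/15)*(-334) = -1812284/15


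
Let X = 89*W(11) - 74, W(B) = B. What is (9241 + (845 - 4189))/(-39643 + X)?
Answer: -5897/38738 ≈ -0.15223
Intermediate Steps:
X = 905 (X = 89*11 - 74 = 979 - 74 = 905)
(9241 + (845 - 4189))/(-39643 + X) = (9241 + (845 - 4189))/(-39643 + 905) = (9241 - 3344)/(-38738) = 5897*(-1/38738) = -5897/38738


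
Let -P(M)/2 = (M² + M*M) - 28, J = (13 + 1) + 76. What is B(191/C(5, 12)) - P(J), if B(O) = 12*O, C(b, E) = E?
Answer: 32535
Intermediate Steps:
J = 90 (J = 14 + 76 = 90)
P(M) = 56 - 4*M² (P(M) = -2*((M² + M*M) - 28) = -2*((M² + M²) - 28) = -2*(2*M² - 28) = -2*(-28 + 2*M²) = 56 - 4*M²)
B(191/C(5, 12)) - P(J) = 12*(191/12) - (56 - 4*90²) = 12*(191*(1/12)) - (56 - 4*8100) = 12*(191/12) - (56 - 32400) = 191 - 1*(-32344) = 191 + 32344 = 32535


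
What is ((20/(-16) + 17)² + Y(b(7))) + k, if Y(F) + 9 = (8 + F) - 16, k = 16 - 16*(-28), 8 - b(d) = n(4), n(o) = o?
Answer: 11185/16 ≈ 699.06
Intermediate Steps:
b(d) = 4 (b(d) = 8 - 1*4 = 8 - 4 = 4)
k = 464 (k = 16 + 448 = 464)
Y(F) = -17 + F (Y(F) = -9 + ((8 + F) - 16) = -9 + (-8 + F) = -17 + F)
((20/(-16) + 17)² + Y(b(7))) + k = ((20/(-16) + 17)² + (-17 + 4)) + 464 = ((20*(-1/16) + 17)² - 13) + 464 = ((-5/4 + 17)² - 13) + 464 = ((63/4)² - 13) + 464 = (3969/16 - 13) + 464 = 3761/16 + 464 = 11185/16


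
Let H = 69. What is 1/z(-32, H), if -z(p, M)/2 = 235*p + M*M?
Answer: 1/5518 ≈ 0.00018123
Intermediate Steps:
z(p, M) = -470*p - 2*M² (z(p, M) = -2*(235*p + M*M) = -2*(235*p + M²) = -2*(M² + 235*p) = -470*p - 2*M²)
1/z(-32, H) = 1/(-470*(-32) - 2*69²) = 1/(15040 - 2*4761) = 1/(15040 - 9522) = 1/5518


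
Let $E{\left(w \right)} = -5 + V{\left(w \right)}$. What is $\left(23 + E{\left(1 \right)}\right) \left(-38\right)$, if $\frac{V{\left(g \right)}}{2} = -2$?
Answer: $-532$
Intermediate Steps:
$V{\left(g \right)} = -4$ ($V{\left(g \right)} = 2 \left(-2\right) = -4$)
$E{\left(w \right)} = -9$ ($E{\left(w \right)} = -5 - 4 = -9$)
$\left(23 + E{\left(1 \right)}\right) \left(-38\right) = \left(23 - 9\right) \left(-38\right) = 14 \left(-38\right) = -532$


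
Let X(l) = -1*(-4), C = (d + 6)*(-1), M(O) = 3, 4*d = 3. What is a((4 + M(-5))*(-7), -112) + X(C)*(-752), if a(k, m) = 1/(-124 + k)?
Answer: -520385/173 ≈ -3008.0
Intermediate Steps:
d = ¾ (d = (¼)*3 = ¾ ≈ 0.75000)
C = -27/4 (C = (¾ + 6)*(-1) = (27/4)*(-1) = -27/4 ≈ -6.7500)
X(l) = 4
a((4 + M(-5))*(-7), -112) + X(C)*(-752) = 1/(-124 + (4 + 3)*(-7)) + 4*(-752) = 1/(-124 + 7*(-7)) - 3008 = 1/(-124 - 49) - 3008 = 1/(-173) - 3008 = -1/173 - 3008 = -520385/173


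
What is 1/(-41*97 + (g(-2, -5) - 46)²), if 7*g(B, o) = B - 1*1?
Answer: -49/89248 ≈ -0.00054903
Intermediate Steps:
g(B, o) = -⅐ + B/7 (g(B, o) = (B - 1*1)/7 = (B - 1)/7 = (-1 + B)/7 = -⅐ + B/7)
1/(-41*97 + (g(-2, -5) - 46)²) = 1/(-41*97 + ((-⅐ + (⅐)*(-2)) - 46)²) = 1/(-3977 + ((-⅐ - 2/7) - 46)²) = 1/(-3977 + (-3/7 - 46)²) = 1/(-3977 + (-325/7)²) = 1/(-3977 + 105625/49) = 1/(-89248/49) = -49/89248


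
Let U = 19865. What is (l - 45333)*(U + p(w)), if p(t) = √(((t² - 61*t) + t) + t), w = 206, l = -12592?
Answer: -1150680125 - 405475*√618 ≈ -1.1608e+9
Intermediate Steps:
p(t) = √(t² - 59*t) (p(t) = √((t² - 60*t) + t) = √(t² - 59*t))
(l - 45333)*(U + p(w)) = (-12592 - 45333)*(19865 + √(206*(-59 + 206))) = -57925*(19865 + √(206*147)) = -57925*(19865 + √30282) = -57925*(19865 + 7*√618) = -1150680125 - 405475*√618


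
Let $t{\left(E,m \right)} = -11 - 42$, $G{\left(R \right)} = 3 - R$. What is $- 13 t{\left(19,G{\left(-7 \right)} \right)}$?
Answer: $689$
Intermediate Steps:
$t{\left(E,m \right)} = -53$ ($t{\left(E,m \right)} = -11 - 42 = -53$)
$- 13 t{\left(19,G{\left(-7 \right)} \right)} = \left(-13\right) \left(-53\right) = 689$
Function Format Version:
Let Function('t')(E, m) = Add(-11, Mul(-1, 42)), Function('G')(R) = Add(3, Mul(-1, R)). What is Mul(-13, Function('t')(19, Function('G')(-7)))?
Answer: 689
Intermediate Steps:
Function('t')(E, m) = -53 (Function('t')(E, m) = Add(-11, -42) = -53)
Mul(-13, Function('t')(19, Function('G')(-7))) = Mul(-13, -53) = 689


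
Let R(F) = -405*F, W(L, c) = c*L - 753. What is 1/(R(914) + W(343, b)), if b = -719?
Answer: -1/617540 ≈ -1.6193e-6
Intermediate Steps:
W(L, c) = -753 + L*c (W(L, c) = L*c - 753 = -753 + L*c)
1/(R(914) + W(343, b)) = 1/(-405*914 + (-753 + 343*(-719))) = 1/(-370170 + (-753 - 246617)) = 1/(-370170 - 247370) = 1/(-617540) = -1/617540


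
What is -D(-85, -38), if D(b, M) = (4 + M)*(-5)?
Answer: -170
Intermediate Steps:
D(b, M) = -20 - 5*M
-D(-85, -38) = -(-20 - 5*(-38)) = -(-20 + 190) = -1*170 = -170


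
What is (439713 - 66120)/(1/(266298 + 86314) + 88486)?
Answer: 131733374916/31201225433 ≈ 4.2221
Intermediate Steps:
(439713 - 66120)/(1/(266298 + 86314) + 88486) = 373593/(1/352612 + 88486) = 373593/(31201225433/352612) = 373593*(352612/31201225433) = 131733374916/31201225433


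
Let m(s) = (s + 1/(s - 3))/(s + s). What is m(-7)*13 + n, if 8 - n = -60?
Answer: 10443/140 ≈ 74.593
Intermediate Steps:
n = 68 (n = 8 - 1*(-60) = 8 + 60 = 68)
m(s) = (s + 1/(-3 + s))/(2*s) (m(s) = (s + 1/(-3 + s))/((2*s)) = (s + 1/(-3 + s))*(1/(2*s)) = (s + 1/(-3 + s))/(2*s))
m(-7)*13 + n = ((½)*(1 + (-7)² - 3*(-7))/(-7*(-3 - 7)))*13 + 68 = ((½)*(-⅐)*(1 + 49 + 21)/(-10))*13 + 68 = ((½)*(-⅐)*(-⅒)*71)*13 + 68 = (71/140)*13 + 68 = 923/140 + 68 = 10443/140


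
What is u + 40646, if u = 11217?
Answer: 51863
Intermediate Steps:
u + 40646 = 11217 + 40646 = 51863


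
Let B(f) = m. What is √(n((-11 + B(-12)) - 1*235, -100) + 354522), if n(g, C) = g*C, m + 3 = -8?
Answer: √380222 ≈ 616.62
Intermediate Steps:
m = -11 (m = -3 - 8 = -11)
B(f) = -11
n(g, C) = C*g
√(n((-11 + B(-12)) - 1*235, -100) + 354522) = √(-100*((-11 - 11) - 1*235) + 354522) = √(-100*(-22 - 235) + 354522) = √(-100*(-257) + 354522) = √(25700 + 354522) = √380222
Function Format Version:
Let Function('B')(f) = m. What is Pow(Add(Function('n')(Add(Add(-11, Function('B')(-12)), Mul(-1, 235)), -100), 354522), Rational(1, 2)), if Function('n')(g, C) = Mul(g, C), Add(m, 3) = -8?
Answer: Pow(380222, Rational(1, 2)) ≈ 616.62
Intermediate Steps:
m = -11 (m = Add(-3, -8) = -11)
Function('B')(f) = -11
Function('n')(g, C) = Mul(C, g)
Pow(Add(Function('n')(Add(Add(-11, Function('B')(-12)), Mul(-1, 235)), -100), 354522), Rational(1, 2)) = Pow(Add(Mul(-100, Add(Add(-11, -11), Mul(-1, 235))), 354522), Rational(1, 2)) = Pow(Add(Mul(-100, Add(-22, -235)), 354522), Rational(1, 2)) = Pow(Add(Mul(-100, -257), 354522), Rational(1, 2)) = Pow(Add(25700, 354522), Rational(1, 2)) = Pow(380222, Rational(1, 2))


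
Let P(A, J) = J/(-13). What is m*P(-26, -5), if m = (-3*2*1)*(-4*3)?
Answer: 360/13 ≈ 27.692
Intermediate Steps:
P(A, J) = -J/13 (P(A, J) = J*(-1/13) = -J/13)
m = 72 (m = -6*1*(-12) = -6*(-12) = 72)
m*P(-26, -5) = 72*(-1/13*(-5)) = 72*(5/13) = 360/13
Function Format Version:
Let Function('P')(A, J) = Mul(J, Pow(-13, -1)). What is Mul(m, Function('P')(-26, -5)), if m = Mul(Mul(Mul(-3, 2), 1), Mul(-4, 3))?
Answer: Rational(360, 13) ≈ 27.692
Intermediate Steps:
Function('P')(A, J) = Mul(Rational(-1, 13), J) (Function('P')(A, J) = Mul(J, Rational(-1, 13)) = Mul(Rational(-1, 13), J))
m = 72 (m = Mul(Mul(-6, 1), -12) = Mul(-6, -12) = 72)
Mul(m, Function('P')(-26, -5)) = Mul(72, Mul(Rational(-1, 13), -5)) = Mul(72, Rational(5, 13)) = Rational(360, 13)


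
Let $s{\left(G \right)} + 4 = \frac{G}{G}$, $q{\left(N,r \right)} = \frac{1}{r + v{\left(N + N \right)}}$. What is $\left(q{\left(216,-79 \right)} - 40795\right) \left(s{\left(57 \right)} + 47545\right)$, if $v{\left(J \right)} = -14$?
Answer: $- \frac{180371305312}{93} \approx -1.9395 \cdot 10^{9}$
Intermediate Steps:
$q{\left(N,r \right)} = \frac{1}{-14 + r}$ ($q{\left(N,r \right)} = \frac{1}{r - 14} = \frac{1}{-14 + r}$)
$s{\left(G \right)} = -3$ ($s{\left(G \right)} = -4 + \frac{G}{G} = -4 + 1 = -3$)
$\left(q{\left(216,-79 \right)} - 40795\right) \left(s{\left(57 \right)} + 47545\right) = \left(\frac{1}{-14 - 79} - 40795\right) \left(-3 + 47545\right) = \left(\frac{1}{-93} - 40795\right) 47542 = \left(- \frac{1}{93} - 40795\right) 47542 = \left(- \frac{3793936}{93}\right) 47542 = - \frac{180371305312}{93}$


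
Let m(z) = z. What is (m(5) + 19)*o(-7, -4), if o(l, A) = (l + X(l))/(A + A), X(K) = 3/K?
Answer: 156/7 ≈ 22.286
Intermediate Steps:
o(l, A) = (l + 3/l)/(2*A) (o(l, A) = (l + 3/l)/(A + A) = (l + 3/l)/((2*A)) = (l + 3/l)*(1/(2*A)) = (l + 3/l)/(2*A))
(m(5) + 19)*o(-7, -4) = (5 + 19)*((½)*(3 + (-7)²)/(-4*(-7))) = 24*((½)*(-¼)*(-⅐)*(3 + 49)) = 24*((½)*(-¼)*(-⅐)*52) = 24*(13/14) = 156/7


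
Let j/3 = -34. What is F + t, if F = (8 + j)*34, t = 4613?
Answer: 1417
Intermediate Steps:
j = -102 (j = 3*(-34) = -102)
F = -3196 (F = (8 - 102)*34 = -94*34 = -3196)
F + t = -3196 + 4613 = 1417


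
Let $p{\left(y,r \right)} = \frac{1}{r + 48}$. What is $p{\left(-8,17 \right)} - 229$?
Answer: $- \frac{14884}{65} \approx -228.98$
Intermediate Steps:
$p{\left(y,r \right)} = \frac{1}{48 + r}$
$p{\left(-8,17 \right)} - 229 = \frac{1}{48 + 17} - 229 = \frac{1}{65} - 229 = - \frac{14884}{65}$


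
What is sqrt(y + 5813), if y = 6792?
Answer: sqrt(12605) ≈ 112.27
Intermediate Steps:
sqrt(y + 5813) = sqrt(6792 + 5813) = sqrt(12605)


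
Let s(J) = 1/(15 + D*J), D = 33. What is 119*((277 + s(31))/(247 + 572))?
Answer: 4887959/121446 ≈ 40.248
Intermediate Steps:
s(J) = 1/(15 + 33*J)
119*((277 + s(31))/(247 + 572)) = 119*((277 + 1/(3*(5 + 11*31)))/(247 + 572)) = 119*((277 + 1/(3*(5 + 341)))/819) = 119*((277 + (⅓)/346)*(1/819)) = 119*((277 + (⅓)*(1/346))*(1/819)) = 119*((277 + 1/1038)*(1/819)) = 119*((287527/1038)*(1/819)) = 119*(287527/850122) = 4887959/121446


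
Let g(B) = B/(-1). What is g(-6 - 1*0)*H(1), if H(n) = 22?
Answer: 132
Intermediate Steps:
g(B) = -B (g(B) = B*(-1) = -B)
g(-6 - 1*0)*H(1) = -(-6 - 1*0)*22 = -(-6 + 0)*22 = -1*(-6)*22 = 6*22 = 132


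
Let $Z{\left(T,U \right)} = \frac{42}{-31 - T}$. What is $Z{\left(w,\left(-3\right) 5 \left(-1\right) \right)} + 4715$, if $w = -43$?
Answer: $\frac{9437}{2} \approx 4718.5$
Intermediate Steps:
$Z{\left(w,\left(-3\right) 5 \left(-1\right) \right)} + 4715 = - \frac{42}{31 - 43} + 4715 = - \frac{42}{-12} + 4715 = \left(-42\right) \left(- \frac{1}{12}\right) + 4715 = \frac{7}{2} + 4715 = \frac{9437}{2}$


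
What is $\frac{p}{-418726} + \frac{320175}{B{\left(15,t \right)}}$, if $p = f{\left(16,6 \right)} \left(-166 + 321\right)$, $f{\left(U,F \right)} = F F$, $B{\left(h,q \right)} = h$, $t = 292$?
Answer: $\frac{4468850445}{209363} \approx 21345.0$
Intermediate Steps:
$f{\left(U,F \right)} = F^{2}$
$p = 5580$ ($p = 6^{2} \left(-166 + 321\right) = 36 \cdot 155 = 5580$)
$\frac{p}{-418726} + \frac{320175}{B{\left(15,t \right)}} = \frac{5580}{-418726} + \frac{320175}{15} = 5580 \left(- \frac{1}{418726}\right) + 320175 \cdot \frac{1}{15} = - \frac{2790}{209363} + 21345 = \frac{4468850445}{209363}$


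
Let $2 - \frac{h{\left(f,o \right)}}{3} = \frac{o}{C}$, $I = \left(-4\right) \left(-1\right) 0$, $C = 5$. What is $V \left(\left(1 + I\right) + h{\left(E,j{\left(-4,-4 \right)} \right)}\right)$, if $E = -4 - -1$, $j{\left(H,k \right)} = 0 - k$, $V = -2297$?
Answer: $- \frac{52831}{5} \approx -10566.0$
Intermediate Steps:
$j{\left(H,k \right)} = - k$
$E = -3$ ($E = -4 + 1 = -3$)
$I = 0$ ($I = 4 \cdot 0 = 0$)
$h{\left(f,o \right)} = 6 - \frac{3 o}{5}$ ($h{\left(f,o \right)} = 6 - 3 \frac{o}{5} = 6 - \frac{3 o}{5}$)
$V \left(\left(1 + I\right) + h{\left(E,j{\left(-4,-4 \right)} \right)}\right) = - 2297 \left(\left(1 + 0\right) + \left(6 - \frac{3 \left(\left(-1\right) \left(-4\right)\right)}{5}\right)\right) = - 2297 \left(1 + \left(6 - \frac{12}{5}\right)\right) = - 2297 \left(1 + \frac{18}{5}\right) = \left(-2297\right) \frac{23}{5} = - \frac{52831}{5}$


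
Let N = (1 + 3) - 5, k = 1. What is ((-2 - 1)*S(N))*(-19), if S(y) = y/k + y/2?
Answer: -171/2 ≈ -85.500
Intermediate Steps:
N = -1 (N = 4 - 5 = -1)
S(y) = 3*y/2 (S(y) = y/1 + y/2 = y*1 + y*(1/2) = y + y/2 = 3*y/2)
((-2 - 1)*S(N))*(-19) = ((-2 - 1)*((3/2)*(-1)))*(-19) = -3*(-3/2)*(-19) = (9/2)*(-19) = -171/2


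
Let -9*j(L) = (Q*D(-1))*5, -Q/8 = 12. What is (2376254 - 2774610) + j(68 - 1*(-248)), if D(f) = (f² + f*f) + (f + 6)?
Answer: -1193948/3 ≈ -3.9798e+5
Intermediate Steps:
Q = -96 (Q = -8*12 = -96)
D(f) = 6 + f + 2*f² (D(f) = (f² + f²) + (6 + f) = 2*f² + (6 + f) = 6 + f + 2*f²)
j(L) = 1120/3 (j(L) = -(-96*(6 - 1 + 2*(-1)²))*5/9 = -(-96*(6 - 1 + 2*1))*5/9 = -(-96*(6 - 1 + 2))*5/9 = -(-96*7)*5/9 = -(-224)*5/3 = -⅑*(-3360) = 1120/3)
(2376254 - 2774610) + j(68 - 1*(-248)) = (2376254 - 2774610) + 1120/3 = -398356 + 1120/3 = -1193948/3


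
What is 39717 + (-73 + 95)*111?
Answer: 42159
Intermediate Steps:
39717 + (-73 + 95)*111 = 39717 + 22*111 = 39717 + 2442 = 42159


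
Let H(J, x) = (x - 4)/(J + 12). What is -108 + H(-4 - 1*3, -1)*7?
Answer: -115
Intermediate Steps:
H(J, x) = (-4 + x)/(12 + J)
-108 + H(-4 - 1*3, -1)*7 = -108 + ((-4 - 1)/(12 + (-4 - 1*3)))*7 = -108 + (-5/(12 + (-4 - 3)))*7 = -108 + (-5/(12 - 7))*7 = -108 + (-5/5)*7 = -108 + ((1/5)*(-5))*7 = -108 - 1*7 = -108 - 7 = -115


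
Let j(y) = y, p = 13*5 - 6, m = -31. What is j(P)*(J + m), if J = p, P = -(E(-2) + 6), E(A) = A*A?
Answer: -280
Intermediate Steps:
E(A) = A**2
P = -10 (P = -((-2)**2 + 6) = -(4 + 6) = -1*10 = -10)
p = 59 (p = 65 - 6 = 59)
J = 59
j(P)*(J + m) = -10*(59 - 31) = -10*28 = -280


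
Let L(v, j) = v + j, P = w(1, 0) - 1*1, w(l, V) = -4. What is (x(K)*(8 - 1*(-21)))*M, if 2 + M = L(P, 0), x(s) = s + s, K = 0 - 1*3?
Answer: 1218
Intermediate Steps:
K = -3 (K = 0 - 3 = -3)
x(s) = 2*s
P = -5 (P = -4 - 1*1 = -4 - 1 = -5)
L(v, j) = j + v
M = -7 (M = -2 + (0 - 5) = -2 - 5 = -7)
(x(K)*(8 - 1*(-21)))*M = ((2*(-3))*(8 - 1*(-21)))*(-7) = -6*(8 + 21)*(-7) = -6*29*(-7) = -174*(-7) = 1218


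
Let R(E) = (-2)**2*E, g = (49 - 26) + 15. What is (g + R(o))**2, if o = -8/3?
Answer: 6724/9 ≈ 747.11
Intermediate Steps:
o = -8/3 (o = -8*1/3 = -8/3 ≈ -2.6667)
g = 38 (g = 23 + 15 = 38)
R(E) = 4*E
(g + R(o))**2 = (38 + 4*(-8/3))**2 = (38 - 32/3)**2 = (82/3)**2 = 6724/9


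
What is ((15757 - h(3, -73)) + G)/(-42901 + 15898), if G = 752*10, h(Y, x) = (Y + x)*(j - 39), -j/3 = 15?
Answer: -5799/9001 ≈ -0.64426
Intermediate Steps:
j = -45 (j = -3*15 = -45)
h(Y, x) = -84*Y - 84*x (h(Y, x) = (Y + x)*(-45 - 39) = (Y + x)*(-84) = -84*Y - 84*x)
G = 7520
((15757 - h(3, -73)) + G)/(-42901 + 15898) = ((15757 - (-84*3 - 84*(-73))) + 7520)/(-42901 + 15898) = ((15757 - (-252 + 6132)) + 7520)/(-27003) = ((15757 - 1*5880) + 7520)*(-1/27003) = ((15757 - 5880) + 7520)*(-1/27003) = (9877 + 7520)*(-1/27003) = 17397*(-1/27003) = -5799/9001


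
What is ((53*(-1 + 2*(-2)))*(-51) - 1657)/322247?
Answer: 11858/322247 ≈ 0.036798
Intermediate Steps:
((53*(-1 + 2*(-2)))*(-51) - 1657)/322247 = ((53*(-1 - 4))*(-51) - 1657)*(1/322247) = ((53*(-5))*(-51) - 1657)*(1/322247) = (-265*(-51) - 1657)*(1/322247) = (13515 - 1657)*(1/322247) = 11858*(1/322247) = 11858/322247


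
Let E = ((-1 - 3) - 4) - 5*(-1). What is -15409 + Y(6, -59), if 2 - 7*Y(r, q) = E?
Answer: -107858/7 ≈ -15408.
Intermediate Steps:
E = -3 (E = (-4 - 4) + 5 = -8 + 5 = -3)
Y(r, q) = 5/7 (Y(r, q) = 2/7 - ⅐*(-3) = 2/7 + 3/7 = 5/7)
-15409 + Y(6, -59) = -15409 + 5/7 = -107858/7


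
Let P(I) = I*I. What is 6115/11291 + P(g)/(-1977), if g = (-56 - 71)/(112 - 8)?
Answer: 130576351141/241438072512 ≈ 0.54083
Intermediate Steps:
g = -127/104 ≈ -1.2212
P(I) = I²
6115/11291 + P(g)/(-1977) = 6115/11291 + (-127/104)²/(-1977) = 6115*(1/11291) + (16129/10816)*(-1/1977) = 6115/11291 - 16129/21383232 = 130576351141/241438072512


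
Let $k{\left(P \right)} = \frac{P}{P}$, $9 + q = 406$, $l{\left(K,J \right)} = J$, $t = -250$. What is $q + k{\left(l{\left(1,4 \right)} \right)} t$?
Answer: $147$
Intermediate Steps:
$q = 397$ ($q = -9 + 406 = 397$)
$k{\left(P \right)} = 1$
$q + k{\left(l{\left(1,4 \right)} \right)} t = 397 + 1 \left(-250\right) = 397 - 250 = 147$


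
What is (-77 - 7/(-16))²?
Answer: 1500625/256 ≈ 5861.8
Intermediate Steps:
(-77 - 7/(-16))² = (-77 - 7*(-1/16))² = (-77 + 7/16)² = (-1225/16)² = 1500625/256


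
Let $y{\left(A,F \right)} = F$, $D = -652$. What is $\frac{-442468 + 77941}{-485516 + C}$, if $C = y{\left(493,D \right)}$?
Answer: $\frac{121509}{162056} \approx 0.7498$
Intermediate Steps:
$C = -652$
$\frac{-442468 + 77941}{-485516 + C} = \frac{-442468 + 77941}{-485516 - 652} = - \frac{364527}{-486168} = \left(-364527\right) \left(- \frac{1}{486168}\right) = \frac{121509}{162056}$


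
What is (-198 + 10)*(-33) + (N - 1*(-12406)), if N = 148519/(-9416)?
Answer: 175083241/9416 ≈ 18594.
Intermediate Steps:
N = -148519/9416 (N = 148519*(-1/9416) = -148519/9416 ≈ -15.773)
(-198 + 10)*(-33) + (N - 1*(-12406)) = (-198 + 10)*(-33) + (-148519/9416 - 1*(-12406)) = -188*(-33) + (-148519/9416 + 12406) = 6204 + 116666377/9416 = 175083241/9416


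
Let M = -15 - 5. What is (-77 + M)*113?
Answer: -10961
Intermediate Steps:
M = -20
(-77 + M)*113 = (-77 - 20)*113 = -97*113 = -10961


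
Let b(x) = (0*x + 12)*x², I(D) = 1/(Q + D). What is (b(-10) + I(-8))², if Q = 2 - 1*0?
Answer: 51825601/36 ≈ 1.4396e+6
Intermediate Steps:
Q = 2 (Q = 2 + 0 = 2)
I(D) = 1/(2 + D)
b(x) = 12*x² (b(x) = (0 + 12)*x² = 12*x²)
(b(-10) + I(-8))² = (12*(-10)² + 1/(2 - 8))² = (12*100 + 1/(-6))² = (1200 - ⅙)² = (7199/6)² = 51825601/36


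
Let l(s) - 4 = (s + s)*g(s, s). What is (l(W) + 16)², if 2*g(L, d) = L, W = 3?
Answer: 841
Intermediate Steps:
g(L, d) = L/2
l(s) = 4 + s² (l(s) = 4 + (s + s)*(s/2) = 4 + (2*s)*(s/2) = 4 + s²)
(l(W) + 16)² = ((4 + 3²) + 16)² = ((4 + 9) + 16)² = (13 + 16)² = 29² = 841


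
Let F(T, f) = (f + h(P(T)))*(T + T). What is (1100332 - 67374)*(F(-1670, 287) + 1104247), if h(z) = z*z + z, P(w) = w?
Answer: -9616015230082614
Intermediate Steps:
h(z) = z + z**2 (h(z) = z**2 + z = z + z**2)
F(T, f) = 2*T*(f + T*(1 + T)) (F(T, f) = (f + T*(1 + T))*(T + T) = (f + T*(1 + T))*(2*T) = 2*T*(f + T*(1 + T)))
(1100332 - 67374)*(F(-1670, 287) + 1104247) = (1100332 - 67374)*(2*(-1670)*(287 - 1670*(1 - 1670)) + 1104247) = 1032958*(2*(-1670)*(287 - 1670*(-1669)) + 1104247) = 1032958*(2*(-1670)*(287 + 2787230) + 1104247) = 1032958*(2*(-1670)*2787517 + 1104247) = 1032958*(-9310306780 + 1104247) = 1032958*(-9309202533) = -9616015230082614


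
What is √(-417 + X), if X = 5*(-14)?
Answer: I*√487 ≈ 22.068*I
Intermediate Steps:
X = -70
√(-417 + X) = √(-417 - 70) = √(-487) = I*√487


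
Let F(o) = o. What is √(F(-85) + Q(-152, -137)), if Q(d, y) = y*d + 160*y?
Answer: I*√1181 ≈ 34.366*I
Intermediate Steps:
Q(d, y) = 160*y + d*y (Q(d, y) = d*y + 160*y = 160*y + d*y)
√(F(-85) + Q(-152, -137)) = √(-85 - 137*(160 - 152)) = √(-85 - 137*8) = √(-85 - 1096) = √(-1181) = I*√1181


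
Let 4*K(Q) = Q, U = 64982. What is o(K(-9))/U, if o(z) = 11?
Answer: 11/64982 ≈ 0.00016928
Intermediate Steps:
K(Q) = Q/4
o(K(-9))/U = 11/64982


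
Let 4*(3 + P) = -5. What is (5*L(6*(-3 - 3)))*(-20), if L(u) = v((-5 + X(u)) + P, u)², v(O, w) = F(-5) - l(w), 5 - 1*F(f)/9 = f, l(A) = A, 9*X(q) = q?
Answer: -1587600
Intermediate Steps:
P = -17/4 (P = -3 + (¼)*(-5) = -3 - 5/4 = -17/4 ≈ -4.2500)
X(q) = q/9
F(f) = 45 - 9*f
v(O, w) = 90 - w (v(O, w) = (45 - 9*(-5)) - w = (45 + 45) - w = 90 - w)
L(u) = (90 - u)²
(5*L(6*(-3 - 3)))*(-20) = (5*(-90 + 6*(-3 - 3))²)*(-20) = (5*(-90 + 6*(-6))²)*(-20) = (5*(-90 - 36)²)*(-20) = (5*(-126)²)*(-20) = (5*15876)*(-20) = 79380*(-20) = -1587600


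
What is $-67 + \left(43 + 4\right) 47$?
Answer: $2142$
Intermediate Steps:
$-67 + \left(43 + 4\right) 47 = -67 + 47 \cdot 47 = -67 + 2209 = 2142$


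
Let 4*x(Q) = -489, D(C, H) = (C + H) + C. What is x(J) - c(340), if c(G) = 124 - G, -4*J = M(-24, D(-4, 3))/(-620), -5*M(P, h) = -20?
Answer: 375/4 ≈ 93.750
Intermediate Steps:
D(C, H) = H + 2*C
M(P, h) = 4 (M(P, h) = -⅕*(-20) = 4)
J = 1/620 (J = -1/(-620) = -(-1)/620 = -¼*(-1/155) = 1/620 ≈ 0.0016129)
x(Q) = -489/4 (x(Q) = (¼)*(-489) = -489/4)
x(J) - c(340) = -489/4 - (124 - 1*340) = -489/4 - (124 - 340) = -489/4 - 1*(-216) = -489/4 + 216 = 375/4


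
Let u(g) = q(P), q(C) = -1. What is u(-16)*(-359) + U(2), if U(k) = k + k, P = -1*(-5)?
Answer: 363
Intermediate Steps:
P = 5
u(g) = -1
U(k) = 2*k
u(-16)*(-359) + U(2) = -1*(-359) + 2*2 = 359 + 4 = 363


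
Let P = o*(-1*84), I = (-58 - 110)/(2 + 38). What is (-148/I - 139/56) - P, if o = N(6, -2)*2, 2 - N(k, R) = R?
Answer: 118399/168 ≈ 704.76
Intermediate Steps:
N(k, R) = 2 - R
o = 8 (o = (2 - 1*(-2))*2 = (2 + 2)*2 = 4*2 = 8)
I = -21/5 (I = -168/40 = -168*1/40 = -21/5 ≈ -4.2000)
P = -672 (P = 8*(-1*84) = 8*(-84) = -672)
(-148/I - 139/56) - P = (-148/(-21/5) - 139/56) - 1*(-672) = (-148*(-5/21) - 139*1/56) + 672 = (740/21 - 139/56) + 672 = 5503/168 + 672 = 118399/168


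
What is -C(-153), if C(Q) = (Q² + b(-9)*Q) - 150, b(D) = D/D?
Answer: -23106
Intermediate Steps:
b(D) = 1
C(Q) = -150 + Q + Q² (C(Q) = (Q² + 1*Q) - 150 = (Q² + Q) - 150 = (Q + Q²) - 150 = -150 + Q + Q²)
-C(-153) = -(-150 - 153 + (-153)²) = -(-150 - 153 + 23409) = -1*23106 = -23106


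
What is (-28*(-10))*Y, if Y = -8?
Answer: -2240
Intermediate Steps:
(-28*(-10))*Y = -28*(-10)*(-8) = 280*(-8) = -2240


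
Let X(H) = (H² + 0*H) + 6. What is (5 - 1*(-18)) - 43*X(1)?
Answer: -278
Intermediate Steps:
X(H) = 6 + H² (X(H) = (H² + 0) + 6 = H² + 6 = 6 + H²)
(5 - 1*(-18)) - 43*X(1) = (5 - 1*(-18)) - 43*(6 + 1²) = (5 + 18) - 43*(6 + 1) = 23 - 43*7 = 23 - 301 = -278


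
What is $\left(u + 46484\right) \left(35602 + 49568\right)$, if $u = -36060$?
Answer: $887812080$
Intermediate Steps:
$\left(u + 46484\right) \left(35602 + 49568\right) = \left(-36060 + 46484\right) \left(35602 + 49568\right) = 10424 \cdot 85170 = 887812080$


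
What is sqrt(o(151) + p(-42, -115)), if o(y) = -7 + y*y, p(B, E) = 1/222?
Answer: sqrt(1123379718)/222 ≈ 150.98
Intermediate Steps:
p(B, E) = 1/222
o(y) = -7 + y**2
sqrt(o(151) + p(-42, -115)) = sqrt((-7 + 151**2) + 1/222) = sqrt((-7 + 22801) + 1/222) = sqrt(22794 + 1/222) = sqrt(5060269/222) = sqrt(1123379718)/222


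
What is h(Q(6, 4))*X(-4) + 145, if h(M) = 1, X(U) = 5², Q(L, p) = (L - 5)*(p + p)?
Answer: 170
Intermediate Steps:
Q(L, p) = 2*p*(-5 + L) (Q(L, p) = (-5 + L)*(2*p) = 2*p*(-5 + L))
X(U) = 25
h(Q(6, 4))*X(-4) + 145 = 1*25 + 145 = 25 + 145 = 170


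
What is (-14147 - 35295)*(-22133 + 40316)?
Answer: -899003886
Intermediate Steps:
(-14147 - 35295)*(-22133 + 40316) = -49442*18183 = -899003886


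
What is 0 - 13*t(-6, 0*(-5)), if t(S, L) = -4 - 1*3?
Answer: 91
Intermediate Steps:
t(S, L) = -7 (t(S, L) = -4 - 3 = -7)
0 - 13*t(-6, 0*(-5)) = 0 - 13*(-7) = 0 + 91 = 91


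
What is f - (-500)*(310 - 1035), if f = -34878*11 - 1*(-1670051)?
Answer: 923893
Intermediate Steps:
f = 1286393 (f = -383658 + 1670051 = 1286393)
f - (-500)*(310 - 1035) = 1286393 - (-500)*(310 - 1035) = 1286393 - (-500)*(-725) = 1286393 - 1*362500 = 1286393 - 362500 = 923893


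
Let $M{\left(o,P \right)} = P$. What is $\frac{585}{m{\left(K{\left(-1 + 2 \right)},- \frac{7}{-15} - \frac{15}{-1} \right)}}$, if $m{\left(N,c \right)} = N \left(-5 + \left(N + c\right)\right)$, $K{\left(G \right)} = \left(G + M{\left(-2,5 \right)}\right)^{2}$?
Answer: $\frac{975}{2788} \approx 0.34971$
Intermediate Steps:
$K{\left(G \right)} = \left(5 + G\right)^{2}$ ($K{\left(G \right)} = \left(G + 5\right)^{2} = \left(5 + G\right)^{2}$)
$m{\left(N,c \right)} = N \left(-5 + N + c\right)$
$\frac{585}{m{\left(K{\left(-1 + 2 \right)},- \frac{7}{-15} - \frac{15}{-1} \right)}} = \frac{585}{\left(5 + \left(-1 + 2\right)\right)^{2} \left(-5 + \left(5 + \left(-1 + 2\right)\right)^{2} - \left(-15 - \frac{7}{15}\right)\right)} = \frac{585}{\left(5 + 1\right)^{2} \left(-5 + \left(5 + 1\right)^{2} - - \frac{232}{15}\right)} = \frac{585}{6^{2} \left(-5 + 6^{2} + \left(\frac{7}{15} + 15\right)\right)} = \frac{585}{36 \left(-5 + 36 + \frac{232}{15}\right)} = \frac{585}{36 \cdot \frac{697}{15}} = \frac{585}{\frac{8364}{5}} = 585 \cdot \frac{5}{8364} = \frac{975}{2788}$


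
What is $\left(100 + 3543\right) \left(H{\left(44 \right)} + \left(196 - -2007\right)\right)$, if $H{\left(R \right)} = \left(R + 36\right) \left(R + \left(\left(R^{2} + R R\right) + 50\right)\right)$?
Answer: $1163876569$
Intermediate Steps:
$H{\left(R \right)} = \left(36 + R\right) \left(50 + R + 2 R^{2}\right)$ ($H{\left(R \right)} = \left(36 + R\right) \left(R + \left(\left(R^{2} + R^{2}\right) + 50\right)\right) = \left(36 + R\right) \left(R + \left(2 R^{2} + 50\right)\right) = \left(36 + R\right) \left(R + \left(50 + 2 R^{2}\right)\right) = \left(36 + R\right) \left(50 + R + 2 R^{2}\right)$)
$\left(100 + 3543\right) \left(H{\left(44 \right)} + \left(196 - -2007\right)\right) = \left(100 + 3543\right) \left(\left(1800 + 2 \cdot 44^{3} + 73 \cdot 44^{2} + 86 \cdot 44\right) + \left(196 - -2007\right)\right) = 3643 \left(\left(1800 + 2 \cdot 85184 + 73 \cdot 1936 + 3784\right) + \left(196 + 2007\right)\right) = 3643 \left(\left(1800 + 170368 + 141328 + 3784\right) + 2203\right) = 3643 \left(317280 + 2203\right) = 3643 \cdot 319483 = 1163876569$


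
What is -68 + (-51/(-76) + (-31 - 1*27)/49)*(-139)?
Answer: 12119/3724 ≈ 3.2543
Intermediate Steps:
-68 + (-51/(-76) + (-31 - 1*27)/49)*(-139) = -68 + (-51*(-1/76) + (-31 - 27)*(1/49))*(-139) = -68 + (51/76 - 58*1/49)*(-139) = -68 + (51/76 - 58/49)*(-139) = -68 - 1909/3724*(-139) = -68 + 265351/3724 = 12119/3724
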